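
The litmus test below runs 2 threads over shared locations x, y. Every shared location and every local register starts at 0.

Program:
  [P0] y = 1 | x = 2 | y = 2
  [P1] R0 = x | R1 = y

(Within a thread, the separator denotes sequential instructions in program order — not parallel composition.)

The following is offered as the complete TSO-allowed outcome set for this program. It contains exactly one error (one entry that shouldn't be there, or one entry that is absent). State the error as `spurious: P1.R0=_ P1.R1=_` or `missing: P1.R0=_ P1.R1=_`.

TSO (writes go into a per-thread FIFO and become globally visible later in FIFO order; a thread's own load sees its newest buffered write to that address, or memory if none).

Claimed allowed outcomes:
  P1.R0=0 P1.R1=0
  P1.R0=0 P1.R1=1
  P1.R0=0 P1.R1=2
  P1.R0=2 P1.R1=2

missing: P1.R0=2 P1.R1=1

outcome vector order: (P1.R0,P1.R1)
TSO: 5 outcomes — {(0,0), (0,1), (0,2), (2,1), (2,2)}
TSO∖claimed = {(2,1)}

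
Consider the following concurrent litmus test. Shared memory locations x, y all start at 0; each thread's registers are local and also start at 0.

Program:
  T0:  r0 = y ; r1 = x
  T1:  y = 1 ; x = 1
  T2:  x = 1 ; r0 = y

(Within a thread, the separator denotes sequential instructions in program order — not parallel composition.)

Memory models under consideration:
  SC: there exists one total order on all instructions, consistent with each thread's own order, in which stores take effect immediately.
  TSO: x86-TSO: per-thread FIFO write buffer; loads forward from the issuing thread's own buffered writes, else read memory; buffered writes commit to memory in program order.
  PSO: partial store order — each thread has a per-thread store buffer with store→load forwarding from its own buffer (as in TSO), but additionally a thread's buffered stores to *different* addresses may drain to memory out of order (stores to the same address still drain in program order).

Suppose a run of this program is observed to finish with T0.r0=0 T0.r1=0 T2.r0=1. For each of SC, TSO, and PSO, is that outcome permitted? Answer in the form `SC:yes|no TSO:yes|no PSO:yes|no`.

SC:yes TSO:yes PSO:yes

outcome vector order: (T0.r0,T0.r1,T2.r0)
[SC] allowed = {0/0/0, 0/0/1, 0/1/0, 0/1/1, 1/0/1, 1/1/0, 1/1/1}
[TSO] allowed = {0/0/0, 0/0/1, 0/1/0, 0/1/1, 1/0/0, 1/0/1, 1/1/0, 1/1/1}
[PSO] allowed = {0/0/0, 0/0/1, 0/1/0, 0/1/1, 1/0/0, 1/0/1, 1/1/0, 1/1/1}
target 0/0/1 ∈ {SC,TSO,PSO}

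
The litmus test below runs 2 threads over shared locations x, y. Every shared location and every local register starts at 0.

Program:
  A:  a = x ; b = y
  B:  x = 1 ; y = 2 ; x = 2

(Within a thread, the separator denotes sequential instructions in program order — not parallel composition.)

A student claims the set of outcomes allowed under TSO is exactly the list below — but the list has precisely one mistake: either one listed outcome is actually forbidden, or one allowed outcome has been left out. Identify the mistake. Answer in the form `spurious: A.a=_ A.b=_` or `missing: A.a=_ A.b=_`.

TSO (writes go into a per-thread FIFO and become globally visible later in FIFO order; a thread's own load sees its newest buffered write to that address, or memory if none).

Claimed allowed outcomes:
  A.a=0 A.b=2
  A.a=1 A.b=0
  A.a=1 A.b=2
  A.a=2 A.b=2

outcome vector order: (A.a,A.b)
TSO (5): 0/0; 0/2; 1/0; 1/2; 2/2
TSO∖claimed = {0/0}

missing: A.a=0 A.b=0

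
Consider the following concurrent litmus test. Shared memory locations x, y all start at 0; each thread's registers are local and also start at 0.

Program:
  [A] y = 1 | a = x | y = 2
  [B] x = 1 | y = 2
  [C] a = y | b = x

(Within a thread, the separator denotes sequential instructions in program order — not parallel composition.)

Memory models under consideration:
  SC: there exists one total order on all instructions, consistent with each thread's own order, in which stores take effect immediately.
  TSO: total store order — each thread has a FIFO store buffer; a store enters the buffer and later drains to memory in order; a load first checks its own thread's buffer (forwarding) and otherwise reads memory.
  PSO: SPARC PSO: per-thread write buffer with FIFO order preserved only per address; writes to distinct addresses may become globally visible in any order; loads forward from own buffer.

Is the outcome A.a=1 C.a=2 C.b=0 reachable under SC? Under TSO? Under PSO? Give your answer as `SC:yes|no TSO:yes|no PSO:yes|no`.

SC:no TSO:no PSO:yes

outcome vector order: (A.a,C.a,C.b)
SC: 11 outcomes — {<0 0 0>, <0 0 1>, <0 1 0>, <0 1 1>, <0 2 0>, <0 2 1>, <1 0 0>, <1 0 1>, <1 1 0>, <1 1 1>, <1 2 1>}
TSO: 11 outcomes — {<0 0 0>, <0 0 1>, <0 1 0>, <0 1 1>, <0 2 0>, <0 2 1>, <1 0 0>, <1 0 1>, <1 1 0>, <1 1 1>, <1 2 1>}
PSO: 12 outcomes — {<0 0 0>, <0 0 1>, <0 1 0>, <0 1 1>, <0 2 0>, <0 2 1>, <1 0 0>, <1 0 1>, <1 1 0>, <1 1 1>, <1 2 0>, <1 2 1>}
target <1 2 0> ∈ {PSO}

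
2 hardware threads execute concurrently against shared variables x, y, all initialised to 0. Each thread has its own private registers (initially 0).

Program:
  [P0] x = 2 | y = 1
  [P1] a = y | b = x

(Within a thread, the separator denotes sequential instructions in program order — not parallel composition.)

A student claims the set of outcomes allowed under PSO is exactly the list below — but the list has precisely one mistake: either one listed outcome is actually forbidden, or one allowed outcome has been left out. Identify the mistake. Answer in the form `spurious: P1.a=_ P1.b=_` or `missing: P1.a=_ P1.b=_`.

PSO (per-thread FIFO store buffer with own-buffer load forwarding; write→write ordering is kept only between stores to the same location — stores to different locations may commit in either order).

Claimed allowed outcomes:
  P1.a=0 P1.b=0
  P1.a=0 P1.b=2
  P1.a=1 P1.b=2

missing: P1.a=1 P1.b=0

outcome vector order: (P1.a,P1.b)
PSO (4): 0/0; 0/2; 1/0; 1/2
PSO∖claimed = {1/0}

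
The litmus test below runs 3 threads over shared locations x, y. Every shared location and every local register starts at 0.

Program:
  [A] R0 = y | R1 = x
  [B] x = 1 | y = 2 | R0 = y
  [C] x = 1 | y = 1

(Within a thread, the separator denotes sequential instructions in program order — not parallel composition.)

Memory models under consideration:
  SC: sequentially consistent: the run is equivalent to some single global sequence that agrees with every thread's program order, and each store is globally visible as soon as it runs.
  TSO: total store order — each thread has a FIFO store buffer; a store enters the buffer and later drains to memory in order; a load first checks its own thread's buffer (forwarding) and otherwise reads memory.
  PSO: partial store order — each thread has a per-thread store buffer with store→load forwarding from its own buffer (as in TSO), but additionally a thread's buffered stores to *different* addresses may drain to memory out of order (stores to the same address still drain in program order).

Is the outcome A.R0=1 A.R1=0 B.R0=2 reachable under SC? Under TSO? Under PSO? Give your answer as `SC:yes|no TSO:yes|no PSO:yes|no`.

outcome vector order: (A.R0,A.R1,B.R0)
SC: 8 outcomes — {(0,0,1) (0,0,2) (0,1,1) (0,1,2) (1,1,1) (1,1,2) (2,1,1) (2,1,2)}
TSO: 8 outcomes — {(0,0,1) (0,0,2) (0,1,1) (0,1,2) (1,1,1) (1,1,2) (2,1,1) (2,1,2)}
PSO: 12 outcomes — {(0,0,1) (0,0,2) (0,1,1) (0,1,2) (1,0,1) (1,0,2) (1,1,1) (1,1,2) (2,0,1) (2,0,2) (2,1,1) (2,1,2)}
target (1,0,2) ∈ {PSO}

SC:no TSO:no PSO:yes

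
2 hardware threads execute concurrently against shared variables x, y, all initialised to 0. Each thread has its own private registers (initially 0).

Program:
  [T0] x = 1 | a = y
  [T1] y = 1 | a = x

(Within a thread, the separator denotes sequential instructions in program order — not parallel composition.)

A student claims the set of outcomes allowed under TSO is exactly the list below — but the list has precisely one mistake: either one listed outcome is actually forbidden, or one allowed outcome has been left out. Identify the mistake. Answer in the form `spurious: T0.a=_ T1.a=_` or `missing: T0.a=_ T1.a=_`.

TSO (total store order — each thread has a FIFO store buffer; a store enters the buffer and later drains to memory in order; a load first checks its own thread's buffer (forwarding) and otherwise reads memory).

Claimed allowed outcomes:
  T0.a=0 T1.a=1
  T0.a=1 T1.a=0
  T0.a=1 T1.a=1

missing: T0.a=0 T1.a=0

outcome vector order: (T0.a,T1.a)
[TSO] allowed = {(0,0); (0,1); (1,0); (1,1)}
TSO∖claimed = {(0,0)}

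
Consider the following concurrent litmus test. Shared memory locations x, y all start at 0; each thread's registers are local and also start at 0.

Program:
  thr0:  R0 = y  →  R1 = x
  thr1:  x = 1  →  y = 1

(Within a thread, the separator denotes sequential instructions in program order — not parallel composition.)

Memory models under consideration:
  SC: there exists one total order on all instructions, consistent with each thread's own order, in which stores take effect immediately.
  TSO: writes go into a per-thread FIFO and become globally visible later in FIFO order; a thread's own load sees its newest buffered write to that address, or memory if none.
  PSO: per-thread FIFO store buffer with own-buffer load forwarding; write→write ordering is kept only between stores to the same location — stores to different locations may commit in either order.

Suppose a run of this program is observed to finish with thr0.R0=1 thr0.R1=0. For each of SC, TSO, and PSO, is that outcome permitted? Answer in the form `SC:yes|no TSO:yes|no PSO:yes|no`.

outcome vector order: (thr0.R0,thr0.R1)
[SC] allowed = {0/0; 0/1; 1/1}
[TSO] allowed = {0/0; 0/1; 1/1}
[PSO] allowed = {0/0; 0/1; 1/0; 1/1}
target 1/0 ∈ {PSO}

SC:no TSO:no PSO:yes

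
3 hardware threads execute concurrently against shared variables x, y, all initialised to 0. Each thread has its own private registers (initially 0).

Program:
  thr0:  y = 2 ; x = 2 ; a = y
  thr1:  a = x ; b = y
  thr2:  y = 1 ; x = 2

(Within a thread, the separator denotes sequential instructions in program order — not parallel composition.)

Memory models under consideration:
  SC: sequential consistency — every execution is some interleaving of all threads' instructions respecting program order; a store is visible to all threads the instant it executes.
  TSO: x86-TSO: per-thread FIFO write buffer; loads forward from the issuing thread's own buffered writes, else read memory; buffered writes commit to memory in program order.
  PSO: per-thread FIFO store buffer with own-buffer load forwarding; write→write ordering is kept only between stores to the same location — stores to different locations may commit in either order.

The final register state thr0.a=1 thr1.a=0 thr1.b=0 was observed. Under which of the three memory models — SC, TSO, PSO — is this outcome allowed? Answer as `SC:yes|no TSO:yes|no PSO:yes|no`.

SC:yes TSO:yes PSO:yes

outcome vector order: (thr0.a,thr1.a,thr1.b)
[SC] allowed = {1/0/0 1/0/1 1/0/2 1/2/1 1/2/2 2/0/0 2/0/1 2/0/2 2/2/1 2/2/2}
[TSO] allowed = {1/0/0 1/0/1 1/0/2 1/2/1 1/2/2 2/0/0 2/0/1 2/0/2 2/2/1 2/2/2}
[PSO] allowed = {1/0/0 1/0/1 1/0/2 1/2/0 1/2/1 1/2/2 2/0/0 2/0/1 2/0/2 2/2/0 2/2/1 2/2/2}
target 1/0/0 ∈ {SC,TSO,PSO}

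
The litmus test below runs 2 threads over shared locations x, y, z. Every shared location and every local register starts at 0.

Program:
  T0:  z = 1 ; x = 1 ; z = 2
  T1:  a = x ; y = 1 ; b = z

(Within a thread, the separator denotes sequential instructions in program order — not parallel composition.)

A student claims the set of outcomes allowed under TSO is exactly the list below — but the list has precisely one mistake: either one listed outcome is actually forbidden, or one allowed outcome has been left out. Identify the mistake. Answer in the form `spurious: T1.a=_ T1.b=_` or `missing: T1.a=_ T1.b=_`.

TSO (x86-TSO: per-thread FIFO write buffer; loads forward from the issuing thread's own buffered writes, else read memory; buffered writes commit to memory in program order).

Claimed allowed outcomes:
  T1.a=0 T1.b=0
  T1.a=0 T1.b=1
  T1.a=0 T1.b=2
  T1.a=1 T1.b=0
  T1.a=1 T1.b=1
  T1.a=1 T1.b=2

spurious: T1.a=1 T1.b=0

outcome vector order: (T1.a,T1.b)
[TSO] allowed = {<0 0>; <0 1>; <0 2>; <1 1>; <1 2>}
claimed∖TSO = {<1 0>}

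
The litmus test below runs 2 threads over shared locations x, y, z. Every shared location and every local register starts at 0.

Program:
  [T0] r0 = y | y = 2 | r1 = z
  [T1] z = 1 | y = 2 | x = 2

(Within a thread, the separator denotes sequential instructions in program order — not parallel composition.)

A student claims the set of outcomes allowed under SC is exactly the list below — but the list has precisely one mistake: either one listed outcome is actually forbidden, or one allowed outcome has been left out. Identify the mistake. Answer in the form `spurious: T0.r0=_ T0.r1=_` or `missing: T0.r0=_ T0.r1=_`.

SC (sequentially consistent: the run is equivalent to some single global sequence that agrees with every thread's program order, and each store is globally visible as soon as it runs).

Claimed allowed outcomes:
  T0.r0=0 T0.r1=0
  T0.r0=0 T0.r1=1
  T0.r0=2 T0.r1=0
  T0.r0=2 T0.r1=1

spurious: T0.r0=2 T0.r1=0

outcome vector order: (T0.r0,T0.r1)
SC (3): 0/0, 0/1, 2/1
claimed∖SC = {2/0}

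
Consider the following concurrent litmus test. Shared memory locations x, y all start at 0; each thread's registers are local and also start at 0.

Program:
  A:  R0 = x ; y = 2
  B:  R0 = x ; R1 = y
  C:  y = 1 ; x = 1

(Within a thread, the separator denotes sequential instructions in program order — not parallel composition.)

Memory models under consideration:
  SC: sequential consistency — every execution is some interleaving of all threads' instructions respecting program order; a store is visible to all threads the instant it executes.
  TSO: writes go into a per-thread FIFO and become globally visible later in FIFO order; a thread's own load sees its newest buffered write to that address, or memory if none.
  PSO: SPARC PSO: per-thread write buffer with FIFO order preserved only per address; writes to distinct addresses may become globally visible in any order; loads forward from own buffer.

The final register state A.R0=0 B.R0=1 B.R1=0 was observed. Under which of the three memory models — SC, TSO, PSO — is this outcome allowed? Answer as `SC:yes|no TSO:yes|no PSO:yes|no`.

outcome vector order: (A.R0,B.R0,B.R1)
SC (10): <0 0 0>, <0 0 1>, <0 0 2>, <0 1 1>, <0 1 2>, <1 0 0>, <1 0 1>, <1 0 2>, <1 1 1>, <1 1 2>
TSO (10): <0 0 0>, <0 0 1>, <0 0 2>, <0 1 1>, <0 1 2>, <1 0 0>, <1 0 1>, <1 0 2>, <1 1 1>, <1 1 2>
PSO (12): <0 0 0>, <0 0 1>, <0 0 2>, <0 1 0>, <0 1 1>, <0 1 2>, <1 0 0>, <1 0 1>, <1 0 2>, <1 1 0>, <1 1 1>, <1 1 2>
target <0 1 0> ∈ {PSO}

SC:no TSO:no PSO:yes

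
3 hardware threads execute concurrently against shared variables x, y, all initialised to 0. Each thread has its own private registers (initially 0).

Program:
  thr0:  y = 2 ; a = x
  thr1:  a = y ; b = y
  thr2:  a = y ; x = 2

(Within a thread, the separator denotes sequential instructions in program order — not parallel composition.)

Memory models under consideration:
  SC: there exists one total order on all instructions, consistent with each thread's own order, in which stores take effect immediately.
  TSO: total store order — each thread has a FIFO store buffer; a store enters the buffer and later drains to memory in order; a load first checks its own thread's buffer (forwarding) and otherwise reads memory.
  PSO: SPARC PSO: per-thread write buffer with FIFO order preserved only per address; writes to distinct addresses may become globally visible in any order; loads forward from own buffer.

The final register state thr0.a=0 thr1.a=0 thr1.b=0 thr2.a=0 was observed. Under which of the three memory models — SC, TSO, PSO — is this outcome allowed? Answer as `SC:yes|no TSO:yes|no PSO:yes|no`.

SC:yes TSO:yes PSO:yes

outcome vector order: (thr0.a,thr1.a,thr1.b,thr2.a)
under SC → (0,0,0,0), (0,0,0,2), (0,0,2,0), (0,0,2,2), (0,2,2,0), (0,2,2,2), (2,0,0,0), (2,0,0,2), (2,0,2,0), (2,0,2,2), (2,2,2,0), (2,2,2,2)
under TSO → (0,0,0,0), (0,0,0,2), (0,0,2,0), (0,0,2,2), (0,2,2,0), (0,2,2,2), (2,0,0,0), (2,0,0,2), (2,0,2,0), (2,0,2,2), (2,2,2,0), (2,2,2,2)
under PSO → (0,0,0,0), (0,0,0,2), (0,0,2,0), (0,0,2,2), (0,2,2,0), (0,2,2,2), (2,0,0,0), (2,0,0,2), (2,0,2,0), (2,0,2,2), (2,2,2,0), (2,2,2,2)
target (0,0,0,0) ∈ {SC,TSO,PSO}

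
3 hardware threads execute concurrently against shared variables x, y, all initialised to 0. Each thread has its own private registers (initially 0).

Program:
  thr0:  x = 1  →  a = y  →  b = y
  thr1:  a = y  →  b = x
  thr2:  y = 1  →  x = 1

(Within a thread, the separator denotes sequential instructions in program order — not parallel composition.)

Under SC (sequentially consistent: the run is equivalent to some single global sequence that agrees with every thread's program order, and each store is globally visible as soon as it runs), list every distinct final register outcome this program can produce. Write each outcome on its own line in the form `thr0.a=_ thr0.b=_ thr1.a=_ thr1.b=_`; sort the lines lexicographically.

thr0.a=0 thr0.b=0 thr1.a=0 thr1.b=0
thr0.a=0 thr0.b=0 thr1.a=0 thr1.b=1
thr0.a=0 thr0.b=0 thr1.a=1 thr1.b=1
thr0.a=0 thr0.b=1 thr1.a=0 thr1.b=0
thr0.a=0 thr0.b=1 thr1.a=0 thr1.b=1
thr0.a=0 thr0.b=1 thr1.a=1 thr1.b=1
thr0.a=1 thr0.b=1 thr1.a=0 thr1.b=0
thr0.a=1 thr0.b=1 thr1.a=0 thr1.b=1
thr0.a=1 thr0.b=1 thr1.a=1 thr1.b=0
thr0.a=1 thr0.b=1 thr1.a=1 thr1.b=1

outcome vector order: (thr0.a,thr0.b,thr1.a,thr1.b)
|SC outcomes| = 10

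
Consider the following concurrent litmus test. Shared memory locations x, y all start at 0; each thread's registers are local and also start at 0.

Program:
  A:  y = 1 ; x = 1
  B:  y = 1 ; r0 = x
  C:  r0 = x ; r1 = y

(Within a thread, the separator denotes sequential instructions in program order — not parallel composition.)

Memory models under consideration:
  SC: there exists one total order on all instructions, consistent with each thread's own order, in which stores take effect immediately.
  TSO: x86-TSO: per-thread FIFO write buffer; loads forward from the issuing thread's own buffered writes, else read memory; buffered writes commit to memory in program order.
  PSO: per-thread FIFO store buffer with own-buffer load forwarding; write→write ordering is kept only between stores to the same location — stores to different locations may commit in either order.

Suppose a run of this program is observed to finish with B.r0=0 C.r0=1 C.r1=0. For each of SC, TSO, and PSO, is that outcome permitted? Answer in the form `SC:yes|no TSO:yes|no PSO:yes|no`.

outcome vector order: (B.r0,C.r0,C.r1)
[SC] allowed = {000, 001, 011, 100, 101, 111}
[TSO] allowed = {000, 001, 011, 100, 101, 111}
[PSO] allowed = {000, 001, 010, 011, 100, 101, 110, 111}
target 010 ∈ {PSO}

SC:no TSO:no PSO:yes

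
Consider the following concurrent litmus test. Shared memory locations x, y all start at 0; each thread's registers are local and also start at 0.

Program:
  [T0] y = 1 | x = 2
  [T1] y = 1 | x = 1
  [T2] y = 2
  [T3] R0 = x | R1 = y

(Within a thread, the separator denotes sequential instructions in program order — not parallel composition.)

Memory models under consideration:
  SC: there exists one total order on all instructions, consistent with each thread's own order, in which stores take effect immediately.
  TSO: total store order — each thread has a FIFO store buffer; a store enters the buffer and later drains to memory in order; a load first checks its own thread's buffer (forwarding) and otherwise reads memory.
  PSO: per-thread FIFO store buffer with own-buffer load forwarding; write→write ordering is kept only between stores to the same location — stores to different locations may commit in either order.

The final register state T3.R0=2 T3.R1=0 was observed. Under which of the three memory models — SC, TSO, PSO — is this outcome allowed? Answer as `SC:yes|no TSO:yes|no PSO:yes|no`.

outcome vector order: (T3.R0,T3.R1)
SC (7): 00 01 02 11 12 21 22
TSO (7): 00 01 02 11 12 21 22
PSO (9): 00 01 02 10 11 12 20 21 22
target 20 ∈ {PSO}

SC:no TSO:no PSO:yes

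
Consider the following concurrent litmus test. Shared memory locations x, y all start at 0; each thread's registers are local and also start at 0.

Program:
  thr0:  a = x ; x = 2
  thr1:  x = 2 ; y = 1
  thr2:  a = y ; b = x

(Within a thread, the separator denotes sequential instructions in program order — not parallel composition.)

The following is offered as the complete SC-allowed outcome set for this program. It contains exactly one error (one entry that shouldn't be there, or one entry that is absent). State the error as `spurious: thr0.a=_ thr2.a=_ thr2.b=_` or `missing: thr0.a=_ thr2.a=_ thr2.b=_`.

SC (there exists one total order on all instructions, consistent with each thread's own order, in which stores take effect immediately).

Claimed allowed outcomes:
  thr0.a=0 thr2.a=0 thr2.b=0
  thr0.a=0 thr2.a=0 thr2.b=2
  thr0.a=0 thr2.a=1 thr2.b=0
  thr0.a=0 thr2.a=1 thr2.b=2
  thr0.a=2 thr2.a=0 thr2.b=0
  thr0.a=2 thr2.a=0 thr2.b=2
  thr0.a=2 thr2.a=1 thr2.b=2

spurious: thr0.a=0 thr2.a=1 thr2.b=0

outcome vector order: (thr0.a,thr2.a,thr2.b)
SC (6): <0 0 0>, <0 0 2>, <0 1 2>, <2 0 0>, <2 0 2>, <2 1 2>
claimed∖SC = {<0 1 0>}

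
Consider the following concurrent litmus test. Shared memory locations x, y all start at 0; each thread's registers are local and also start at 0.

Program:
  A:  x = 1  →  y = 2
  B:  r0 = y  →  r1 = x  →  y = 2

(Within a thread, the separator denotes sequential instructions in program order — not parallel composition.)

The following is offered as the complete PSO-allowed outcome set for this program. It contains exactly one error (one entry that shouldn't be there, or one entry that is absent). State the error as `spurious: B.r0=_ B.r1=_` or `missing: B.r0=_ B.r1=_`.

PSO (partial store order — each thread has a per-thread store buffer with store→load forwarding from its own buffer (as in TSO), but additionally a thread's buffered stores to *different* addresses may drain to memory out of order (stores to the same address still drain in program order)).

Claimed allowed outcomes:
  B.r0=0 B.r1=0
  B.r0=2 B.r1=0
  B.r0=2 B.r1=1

outcome vector order: (B.r0,B.r1)
under PSO → (0,0); (0,1); (2,0); (2,1)
PSO∖claimed = {(0,1)}

missing: B.r0=0 B.r1=1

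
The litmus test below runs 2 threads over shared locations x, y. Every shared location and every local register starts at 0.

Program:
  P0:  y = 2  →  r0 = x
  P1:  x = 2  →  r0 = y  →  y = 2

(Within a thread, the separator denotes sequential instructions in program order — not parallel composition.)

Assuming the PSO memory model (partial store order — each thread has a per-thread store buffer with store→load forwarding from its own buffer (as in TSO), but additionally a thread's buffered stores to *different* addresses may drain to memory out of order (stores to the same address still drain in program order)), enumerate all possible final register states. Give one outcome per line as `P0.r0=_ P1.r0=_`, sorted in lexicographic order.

P0.r0=0 P1.r0=0
P0.r0=0 P1.r0=2
P0.r0=2 P1.r0=0
P0.r0=2 P1.r0=2

outcome vector order: (P0.r0,P1.r0)
|PSO outcomes| = 4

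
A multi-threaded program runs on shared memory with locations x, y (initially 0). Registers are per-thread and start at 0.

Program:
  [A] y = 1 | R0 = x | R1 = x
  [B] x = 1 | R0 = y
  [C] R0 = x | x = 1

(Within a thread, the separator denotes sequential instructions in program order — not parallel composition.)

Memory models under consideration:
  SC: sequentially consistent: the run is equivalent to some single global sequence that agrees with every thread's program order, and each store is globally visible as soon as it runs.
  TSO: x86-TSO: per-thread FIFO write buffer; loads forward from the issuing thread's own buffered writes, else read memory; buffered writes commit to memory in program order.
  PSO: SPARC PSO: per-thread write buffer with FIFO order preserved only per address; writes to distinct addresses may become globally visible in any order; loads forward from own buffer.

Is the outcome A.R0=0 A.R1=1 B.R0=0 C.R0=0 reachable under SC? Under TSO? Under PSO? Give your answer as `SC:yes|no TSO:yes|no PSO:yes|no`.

SC:no TSO:yes PSO:yes

outcome vector order: (A.R0,A.R1,B.R0,C.R0)
[SC] allowed = {(0,0,1,0); (0,0,1,1); (0,1,1,0); (0,1,1,1); (1,1,0,0); (1,1,0,1); (1,1,1,0); (1,1,1,1)}
[TSO] allowed = {(0,0,0,0); (0,0,0,1); (0,0,1,0); (0,0,1,1); (0,1,0,0); (0,1,0,1); (0,1,1,0); (0,1,1,1); (1,1,0,0); (1,1,0,1); (1,1,1,0); (1,1,1,1)}
[PSO] allowed = {(0,0,0,0); (0,0,0,1); (0,0,1,0); (0,0,1,1); (0,1,0,0); (0,1,0,1); (0,1,1,0); (0,1,1,1); (1,1,0,0); (1,1,0,1); (1,1,1,0); (1,1,1,1)}
target (0,1,0,0) ∈ {TSO,PSO}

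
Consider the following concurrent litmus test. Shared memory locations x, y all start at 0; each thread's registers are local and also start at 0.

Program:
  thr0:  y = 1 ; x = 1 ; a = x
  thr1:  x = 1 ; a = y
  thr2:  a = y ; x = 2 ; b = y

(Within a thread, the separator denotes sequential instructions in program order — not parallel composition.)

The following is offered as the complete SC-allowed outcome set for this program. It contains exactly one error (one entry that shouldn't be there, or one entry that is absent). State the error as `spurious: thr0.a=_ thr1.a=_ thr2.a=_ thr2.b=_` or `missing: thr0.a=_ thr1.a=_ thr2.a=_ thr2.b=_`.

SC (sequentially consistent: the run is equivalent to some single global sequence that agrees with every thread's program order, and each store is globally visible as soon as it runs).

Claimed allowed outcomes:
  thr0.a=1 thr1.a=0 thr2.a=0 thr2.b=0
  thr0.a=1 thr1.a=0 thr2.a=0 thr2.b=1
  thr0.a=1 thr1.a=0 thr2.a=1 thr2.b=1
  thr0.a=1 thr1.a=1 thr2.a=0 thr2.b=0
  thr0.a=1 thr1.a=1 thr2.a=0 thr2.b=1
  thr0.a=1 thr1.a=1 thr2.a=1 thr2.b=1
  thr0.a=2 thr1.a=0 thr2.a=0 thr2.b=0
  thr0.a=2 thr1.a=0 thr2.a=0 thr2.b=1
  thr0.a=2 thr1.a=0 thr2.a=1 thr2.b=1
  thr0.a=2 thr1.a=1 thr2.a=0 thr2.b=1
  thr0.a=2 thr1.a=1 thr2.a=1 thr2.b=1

outcome vector order: (thr0.a,thr1.a,thr2.a,thr2.b)
SC: 10 outcomes — {<1 0 0 0>, <1 0 0 1>, <1 0 1 1>, <1 1 0 0>, <1 1 0 1>, <1 1 1 1>, <2 0 0 1>, <2 0 1 1>, <2 1 0 1>, <2 1 1 1>}
claimed∖SC = {<2 0 0 0>}

spurious: thr0.a=2 thr1.a=0 thr2.a=0 thr2.b=0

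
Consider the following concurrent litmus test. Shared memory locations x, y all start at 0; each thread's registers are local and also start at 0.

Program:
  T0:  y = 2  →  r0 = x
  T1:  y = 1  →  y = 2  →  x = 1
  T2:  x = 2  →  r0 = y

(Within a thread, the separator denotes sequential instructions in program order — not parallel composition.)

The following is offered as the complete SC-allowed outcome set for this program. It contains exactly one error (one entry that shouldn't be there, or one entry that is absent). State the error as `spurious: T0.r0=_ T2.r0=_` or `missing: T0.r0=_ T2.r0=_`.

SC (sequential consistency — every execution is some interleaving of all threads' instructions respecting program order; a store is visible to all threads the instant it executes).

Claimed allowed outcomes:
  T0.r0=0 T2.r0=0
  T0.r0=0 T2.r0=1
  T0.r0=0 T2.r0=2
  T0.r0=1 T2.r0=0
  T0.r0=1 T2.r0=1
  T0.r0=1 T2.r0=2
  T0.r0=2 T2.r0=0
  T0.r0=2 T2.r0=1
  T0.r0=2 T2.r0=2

spurious: T0.r0=0 T2.r0=0

outcome vector order: (T0.r0,T2.r0)
[SC] allowed = {0/1; 0/2; 1/0; 1/1; 1/2; 2/0; 2/1; 2/2}
claimed∖SC = {0/0}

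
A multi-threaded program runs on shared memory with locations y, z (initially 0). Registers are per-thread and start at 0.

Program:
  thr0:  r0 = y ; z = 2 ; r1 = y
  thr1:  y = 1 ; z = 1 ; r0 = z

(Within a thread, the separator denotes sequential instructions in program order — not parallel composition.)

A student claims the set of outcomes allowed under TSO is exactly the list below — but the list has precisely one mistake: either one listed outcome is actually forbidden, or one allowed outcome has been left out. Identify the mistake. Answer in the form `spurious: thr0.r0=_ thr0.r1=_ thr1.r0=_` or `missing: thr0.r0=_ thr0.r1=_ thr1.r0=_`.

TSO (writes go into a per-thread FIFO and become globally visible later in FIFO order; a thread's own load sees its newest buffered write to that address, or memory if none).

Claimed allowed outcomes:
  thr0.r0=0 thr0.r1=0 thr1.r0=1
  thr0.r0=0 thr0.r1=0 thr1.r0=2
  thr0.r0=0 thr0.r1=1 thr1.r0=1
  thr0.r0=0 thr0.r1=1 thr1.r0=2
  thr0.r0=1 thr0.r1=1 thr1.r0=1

outcome vector order: (thr0.r0,thr0.r1,thr1.r0)
TSO (6): 001; 002; 011; 012; 111; 112
TSO∖claimed = {112}

missing: thr0.r0=1 thr0.r1=1 thr1.r0=2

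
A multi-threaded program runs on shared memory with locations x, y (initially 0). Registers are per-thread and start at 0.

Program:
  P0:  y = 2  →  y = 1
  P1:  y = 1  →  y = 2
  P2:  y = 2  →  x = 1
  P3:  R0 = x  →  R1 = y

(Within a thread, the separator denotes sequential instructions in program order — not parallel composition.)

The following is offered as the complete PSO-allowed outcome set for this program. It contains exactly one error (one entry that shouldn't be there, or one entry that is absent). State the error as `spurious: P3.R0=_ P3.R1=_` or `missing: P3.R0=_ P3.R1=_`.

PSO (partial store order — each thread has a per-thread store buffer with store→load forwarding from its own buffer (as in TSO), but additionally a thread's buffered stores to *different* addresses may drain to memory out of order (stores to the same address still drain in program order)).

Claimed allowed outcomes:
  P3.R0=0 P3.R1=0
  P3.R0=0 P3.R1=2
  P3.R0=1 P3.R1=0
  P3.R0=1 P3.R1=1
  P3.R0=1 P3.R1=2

missing: P3.R0=0 P3.R1=1

outcome vector order: (P3.R0,P3.R1)
PSO: 6 outcomes — {(0,0) (0,1) (0,2) (1,0) (1,1) (1,2)}
PSO∖claimed = {(0,1)}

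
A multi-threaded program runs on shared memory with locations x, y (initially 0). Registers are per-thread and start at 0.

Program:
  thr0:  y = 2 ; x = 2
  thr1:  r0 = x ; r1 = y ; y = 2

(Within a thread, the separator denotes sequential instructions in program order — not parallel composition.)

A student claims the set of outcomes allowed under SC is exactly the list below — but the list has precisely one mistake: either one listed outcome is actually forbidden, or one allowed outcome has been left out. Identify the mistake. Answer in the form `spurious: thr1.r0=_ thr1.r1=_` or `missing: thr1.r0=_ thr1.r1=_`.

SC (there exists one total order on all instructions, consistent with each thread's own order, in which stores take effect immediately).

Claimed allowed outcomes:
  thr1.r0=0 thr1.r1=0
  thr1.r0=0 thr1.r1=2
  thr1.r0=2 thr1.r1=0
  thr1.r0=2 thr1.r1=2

outcome vector order: (thr1.r0,thr1.r1)
[SC] allowed = {00 02 22}
claimed∖SC = {20}

spurious: thr1.r0=2 thr1.r1=0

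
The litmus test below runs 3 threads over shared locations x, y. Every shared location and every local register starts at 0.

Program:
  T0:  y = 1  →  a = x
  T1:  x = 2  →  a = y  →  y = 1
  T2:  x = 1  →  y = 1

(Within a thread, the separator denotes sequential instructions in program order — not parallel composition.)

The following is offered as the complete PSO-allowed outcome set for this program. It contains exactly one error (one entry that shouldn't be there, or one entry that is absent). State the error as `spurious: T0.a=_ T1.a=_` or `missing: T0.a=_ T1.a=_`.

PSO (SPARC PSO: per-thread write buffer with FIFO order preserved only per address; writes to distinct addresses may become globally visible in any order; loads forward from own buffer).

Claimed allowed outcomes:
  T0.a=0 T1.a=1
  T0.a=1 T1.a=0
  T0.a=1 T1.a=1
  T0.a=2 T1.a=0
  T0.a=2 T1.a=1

outcome vector order: (T0.a,T1.a)
PSO: 6 outcomes — {(0,0) (0,1) (1,0) (1,1) (2,0) (2,1)}
PSO∖claimed = {(0,0)}

missing: T0.a=0 T1.a=0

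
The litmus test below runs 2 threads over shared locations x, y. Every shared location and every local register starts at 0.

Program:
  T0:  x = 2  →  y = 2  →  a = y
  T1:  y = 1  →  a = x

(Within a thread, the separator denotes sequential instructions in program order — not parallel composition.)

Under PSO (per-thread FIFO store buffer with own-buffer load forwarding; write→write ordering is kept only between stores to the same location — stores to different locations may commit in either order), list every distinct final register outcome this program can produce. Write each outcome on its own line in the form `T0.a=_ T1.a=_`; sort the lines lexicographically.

T0.a=1 T1.a=0
T0.a=1 T1.a=2
T0.a=2 T1.a=0
T0.a=2 T1.a=2

outcome vector order: (T0.a,T1.a)
|PSO outcomes| = 4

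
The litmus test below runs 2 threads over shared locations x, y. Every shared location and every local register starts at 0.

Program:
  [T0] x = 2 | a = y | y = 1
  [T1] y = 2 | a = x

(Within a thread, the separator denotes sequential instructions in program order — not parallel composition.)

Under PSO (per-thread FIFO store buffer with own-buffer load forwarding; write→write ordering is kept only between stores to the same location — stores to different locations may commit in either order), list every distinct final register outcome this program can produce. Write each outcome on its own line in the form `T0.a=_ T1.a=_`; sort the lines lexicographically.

outcome vector order: (T0.a,T1.a)
|PSO outcomes| = 4

T0.a=0 T1.a=0
T0.a=0 T1.a=2
T0.a=2 T1.a=0
T0.a=2 T1.a=2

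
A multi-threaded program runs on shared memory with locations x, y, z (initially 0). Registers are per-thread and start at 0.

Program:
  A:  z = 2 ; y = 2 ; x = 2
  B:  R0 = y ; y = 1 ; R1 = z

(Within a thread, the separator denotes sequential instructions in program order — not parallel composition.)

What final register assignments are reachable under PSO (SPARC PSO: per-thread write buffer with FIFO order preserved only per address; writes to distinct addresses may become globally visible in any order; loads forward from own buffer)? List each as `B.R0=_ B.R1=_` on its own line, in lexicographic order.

B.R0=0 B.R1=0
B.R0=0 B.R1=2
B.R0=2 B.R1=0
B.R0=2 B.R1=2

outcome vector order: (B.R0,B.R1)
|PSO outcomes| = 4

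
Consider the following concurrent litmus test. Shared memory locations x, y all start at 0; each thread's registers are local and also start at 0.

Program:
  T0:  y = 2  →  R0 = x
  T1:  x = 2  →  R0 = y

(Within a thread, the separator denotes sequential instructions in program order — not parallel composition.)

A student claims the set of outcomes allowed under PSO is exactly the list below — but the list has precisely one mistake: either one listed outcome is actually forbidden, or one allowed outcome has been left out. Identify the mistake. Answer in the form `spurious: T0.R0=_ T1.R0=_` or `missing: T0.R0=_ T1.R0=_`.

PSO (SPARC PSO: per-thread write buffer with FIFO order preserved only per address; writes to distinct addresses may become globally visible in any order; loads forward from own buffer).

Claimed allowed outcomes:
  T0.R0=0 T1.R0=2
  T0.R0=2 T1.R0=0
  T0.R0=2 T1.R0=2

missing: T0.R0=0 T1.R0=0

outcome vector order: (T0.R0,T1.R0)
PSO: 4 outcomes — {00, 02, 20, 22}
PSO∖claimed = {00}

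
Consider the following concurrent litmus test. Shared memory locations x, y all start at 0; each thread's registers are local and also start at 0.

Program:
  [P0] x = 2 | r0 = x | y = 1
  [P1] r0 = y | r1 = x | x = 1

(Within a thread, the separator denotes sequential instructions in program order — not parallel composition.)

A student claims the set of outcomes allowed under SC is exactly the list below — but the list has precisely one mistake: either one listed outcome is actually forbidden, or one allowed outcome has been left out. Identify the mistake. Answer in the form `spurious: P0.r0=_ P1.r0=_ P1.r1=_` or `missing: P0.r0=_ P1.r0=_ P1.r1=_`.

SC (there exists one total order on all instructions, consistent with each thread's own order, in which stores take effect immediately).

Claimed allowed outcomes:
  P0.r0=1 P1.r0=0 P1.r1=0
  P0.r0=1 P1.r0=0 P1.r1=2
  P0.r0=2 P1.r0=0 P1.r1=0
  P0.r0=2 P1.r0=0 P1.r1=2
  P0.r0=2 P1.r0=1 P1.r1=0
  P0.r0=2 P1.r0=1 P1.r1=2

spurious: P0.r0=2 P1.r0=1 P1.r1=0

outcome vector order: (P0.r0,P1.r0,P1.r1)
under SC → 1/0/0, 1/0/2, 2/0/0, 2/0/2, 2/1/2
claimed∖SC = {2/1/0}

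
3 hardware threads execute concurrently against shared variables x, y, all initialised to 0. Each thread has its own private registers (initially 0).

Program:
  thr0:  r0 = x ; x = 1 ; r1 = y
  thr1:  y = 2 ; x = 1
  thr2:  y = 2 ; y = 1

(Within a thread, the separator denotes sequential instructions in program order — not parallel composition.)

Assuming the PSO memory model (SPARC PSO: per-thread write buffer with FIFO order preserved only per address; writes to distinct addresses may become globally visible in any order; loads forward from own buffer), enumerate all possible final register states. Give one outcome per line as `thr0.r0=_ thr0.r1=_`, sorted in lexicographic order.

thr0.r0=0 thr0.r1=0
thr0.r0=0 thr0.r1=1
thr0.r0=0 thr0.r1=2
thr0.r0=1 thr0.r1=0
thr0.r0=1 thr0.r1=1
thr0.r0=1 thr0.r1=2

outcome vector order: (thr0.r0,thr0.r1)
|PSO outcomes| = 6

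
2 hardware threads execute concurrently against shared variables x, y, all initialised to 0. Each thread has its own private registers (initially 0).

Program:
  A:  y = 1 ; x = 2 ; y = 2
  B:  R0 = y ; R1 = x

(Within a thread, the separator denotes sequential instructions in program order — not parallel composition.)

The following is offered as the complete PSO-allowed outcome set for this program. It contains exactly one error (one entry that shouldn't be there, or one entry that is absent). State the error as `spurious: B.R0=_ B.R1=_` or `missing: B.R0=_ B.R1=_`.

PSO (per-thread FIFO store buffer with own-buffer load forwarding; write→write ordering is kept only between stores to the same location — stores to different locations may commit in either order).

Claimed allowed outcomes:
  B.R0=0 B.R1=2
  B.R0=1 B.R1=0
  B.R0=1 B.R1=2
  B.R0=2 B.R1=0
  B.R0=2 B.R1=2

missing: B.R0=0 B.R1=0

outcome vector order: (B.R0,B.R1)
[PSO] allowed = {00, 02, 10, 12, 20, 22}
PSO∖claimed = {00}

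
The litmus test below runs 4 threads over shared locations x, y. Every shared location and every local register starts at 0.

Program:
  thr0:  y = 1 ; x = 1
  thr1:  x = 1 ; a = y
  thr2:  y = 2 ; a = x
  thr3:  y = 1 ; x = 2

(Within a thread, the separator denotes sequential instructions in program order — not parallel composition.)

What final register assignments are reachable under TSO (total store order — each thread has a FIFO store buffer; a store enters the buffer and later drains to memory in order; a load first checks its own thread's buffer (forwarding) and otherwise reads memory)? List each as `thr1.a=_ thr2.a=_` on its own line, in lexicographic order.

outcome vector order: (thr1.a,thr2.a)
|TSO outcomes| = 9

thr1.a=0 thr2.a=0
thr1.a=0 thr2.a=1
thr1.a=0 thr2.a=2
thr1.a=1 thr2.a=0
thr1.a=1 thr2.a=1
thr1.a=1 thr2.a=2
thr1.a=2 thr2.a=0
thr1.a=2 thr2.a=1
thr1.a=2 thr2.a=2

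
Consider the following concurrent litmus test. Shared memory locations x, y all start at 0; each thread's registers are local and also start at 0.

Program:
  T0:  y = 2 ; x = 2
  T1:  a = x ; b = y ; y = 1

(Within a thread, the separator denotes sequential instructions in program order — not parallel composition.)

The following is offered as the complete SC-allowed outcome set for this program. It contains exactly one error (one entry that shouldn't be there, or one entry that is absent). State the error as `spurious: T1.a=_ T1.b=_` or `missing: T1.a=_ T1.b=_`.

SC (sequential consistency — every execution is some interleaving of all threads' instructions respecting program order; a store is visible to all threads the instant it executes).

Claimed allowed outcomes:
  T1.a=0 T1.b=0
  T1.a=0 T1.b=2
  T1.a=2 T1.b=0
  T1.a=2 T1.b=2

spurious: T1.a=2 T1.b=0

outcome vector order: (T1.a,T1.b)
SC (3): 00, 02, 22
claimed∖SC = {20}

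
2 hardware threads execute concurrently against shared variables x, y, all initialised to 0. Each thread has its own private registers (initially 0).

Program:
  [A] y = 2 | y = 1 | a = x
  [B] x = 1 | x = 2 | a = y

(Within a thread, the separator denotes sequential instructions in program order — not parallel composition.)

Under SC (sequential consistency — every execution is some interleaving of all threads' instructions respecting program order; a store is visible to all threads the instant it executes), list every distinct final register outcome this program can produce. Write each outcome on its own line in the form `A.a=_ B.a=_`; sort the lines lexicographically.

outcome vector order: (A.a,B.a)
|SC outcomes| = 5

A.a=0 B.a=1
A.a=1 B.a=1
A.a=2 B.a=0
A.a=2 B.a=1
A.a=2 B.a=2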